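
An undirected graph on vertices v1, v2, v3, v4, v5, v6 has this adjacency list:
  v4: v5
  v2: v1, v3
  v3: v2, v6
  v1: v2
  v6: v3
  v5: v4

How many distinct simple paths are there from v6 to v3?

1

v6–v3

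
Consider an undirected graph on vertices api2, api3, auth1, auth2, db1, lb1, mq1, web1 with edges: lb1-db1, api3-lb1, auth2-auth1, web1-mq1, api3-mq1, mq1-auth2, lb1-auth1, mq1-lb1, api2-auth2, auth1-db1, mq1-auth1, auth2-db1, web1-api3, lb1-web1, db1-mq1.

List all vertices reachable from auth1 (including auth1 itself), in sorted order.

Start at auth1.
Its neighbours: auth2, db1, lb1, mq1.
Then their neighbours: api2, api3, web1.
Every vertex is now reached.

api2, api3, auth1, auth2, db1, lb1, mq1, web1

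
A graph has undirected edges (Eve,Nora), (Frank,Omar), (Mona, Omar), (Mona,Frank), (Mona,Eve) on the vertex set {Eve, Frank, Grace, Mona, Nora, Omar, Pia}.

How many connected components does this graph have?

3

From Eve: component {Eve, Frank, Mona, Nora, Omar}.
From Grace: component {Grace}.
From Pia: component {Pia}.
That's 3 components.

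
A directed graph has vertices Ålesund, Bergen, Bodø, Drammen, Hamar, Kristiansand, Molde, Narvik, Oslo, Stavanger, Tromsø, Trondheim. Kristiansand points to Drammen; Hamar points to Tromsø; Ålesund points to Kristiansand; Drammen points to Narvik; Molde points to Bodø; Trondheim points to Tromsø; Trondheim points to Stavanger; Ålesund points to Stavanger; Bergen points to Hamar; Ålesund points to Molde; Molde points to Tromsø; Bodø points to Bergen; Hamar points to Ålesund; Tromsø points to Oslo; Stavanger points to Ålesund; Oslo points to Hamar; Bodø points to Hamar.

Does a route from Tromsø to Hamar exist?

Explore from Tromsø.
Distance 1: reach Oslo.
Distance 2: reach Hamar.
Found Hamar.

Yes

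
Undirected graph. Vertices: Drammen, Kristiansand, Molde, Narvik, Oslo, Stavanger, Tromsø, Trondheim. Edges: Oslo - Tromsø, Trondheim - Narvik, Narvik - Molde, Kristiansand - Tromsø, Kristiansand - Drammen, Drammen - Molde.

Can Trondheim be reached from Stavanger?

No

Stavanger has no edges, so nothing is reachable from it.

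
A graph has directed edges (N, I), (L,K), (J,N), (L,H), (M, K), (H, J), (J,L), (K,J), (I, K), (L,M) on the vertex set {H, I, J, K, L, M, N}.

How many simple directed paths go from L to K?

3

L→H→J→N→I→K
L→K
L→M→K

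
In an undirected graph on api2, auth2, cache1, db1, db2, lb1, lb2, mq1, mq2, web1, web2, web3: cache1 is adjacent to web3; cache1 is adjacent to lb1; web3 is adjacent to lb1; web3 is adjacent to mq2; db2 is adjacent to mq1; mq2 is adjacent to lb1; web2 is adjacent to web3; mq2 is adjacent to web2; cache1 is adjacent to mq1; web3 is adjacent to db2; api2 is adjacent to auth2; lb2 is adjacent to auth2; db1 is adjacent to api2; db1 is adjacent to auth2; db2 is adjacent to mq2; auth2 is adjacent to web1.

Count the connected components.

2

From api2: component {api2, auth2, db1, lb2, web1}.
From cache1: component {cache1, db2, lb1, mq1, mq2, web2, web3}.
That's 2 components.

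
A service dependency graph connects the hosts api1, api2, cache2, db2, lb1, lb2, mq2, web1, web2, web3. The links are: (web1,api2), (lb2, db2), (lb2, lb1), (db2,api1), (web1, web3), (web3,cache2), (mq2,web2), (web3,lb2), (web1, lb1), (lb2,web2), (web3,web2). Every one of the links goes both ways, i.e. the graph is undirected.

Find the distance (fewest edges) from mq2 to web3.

Distance 0: mq2.
Distance 1: web2.
Distance 2: lb2, web3 — contains web3.

2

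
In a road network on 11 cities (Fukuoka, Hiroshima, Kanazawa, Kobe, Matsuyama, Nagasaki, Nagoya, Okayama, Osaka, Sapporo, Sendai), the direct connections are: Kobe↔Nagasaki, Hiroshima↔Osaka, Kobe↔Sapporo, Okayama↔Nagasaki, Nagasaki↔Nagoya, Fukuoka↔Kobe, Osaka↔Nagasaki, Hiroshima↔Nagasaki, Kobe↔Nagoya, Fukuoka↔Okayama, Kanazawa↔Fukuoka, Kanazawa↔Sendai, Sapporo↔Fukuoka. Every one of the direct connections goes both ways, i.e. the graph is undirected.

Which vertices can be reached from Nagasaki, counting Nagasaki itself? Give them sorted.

Start at Nagasaki.
Its neighbours: Hiroshima, Kobe, Nagoya, Okayama, Osaka.
Then their neighbours: Fukuoka, Sapporo.
Then next layer: Kanazawa.
Then next layer: Sendai.
Nothing further is reachable.

Fukuoka, Hiroshima, Kanazawa, Kobe, Nagasaki, Nagoya, Okayama, Osaka, Sapporo, Sendai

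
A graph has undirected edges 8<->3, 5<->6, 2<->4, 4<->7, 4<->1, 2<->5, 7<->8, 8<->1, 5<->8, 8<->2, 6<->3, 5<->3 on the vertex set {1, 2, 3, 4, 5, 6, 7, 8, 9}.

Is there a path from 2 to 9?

No

Explore from 2.
Distance 1: reach 4, 5, 8.
Distance 2: reach 1, 3, 6, 7.
The search is exhausted without reaching 9; it lies in a different component.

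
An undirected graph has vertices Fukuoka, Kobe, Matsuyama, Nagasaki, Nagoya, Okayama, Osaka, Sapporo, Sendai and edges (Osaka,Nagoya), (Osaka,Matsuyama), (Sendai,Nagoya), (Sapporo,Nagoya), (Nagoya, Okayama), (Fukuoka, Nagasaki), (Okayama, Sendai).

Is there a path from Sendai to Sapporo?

Explore from Sendai.
Distance 1: reach Nagoya, Okayama.
Distance 2: reach Osaka, Sapporo.
Found Sapporo.

Yes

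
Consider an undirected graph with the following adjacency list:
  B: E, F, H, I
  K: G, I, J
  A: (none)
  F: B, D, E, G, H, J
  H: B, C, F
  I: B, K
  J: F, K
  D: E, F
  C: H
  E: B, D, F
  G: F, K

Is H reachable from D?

Explore from D.
Distance 1: reach E, F.
Distance 2: reach B, G, H, J.
Found H.

Yes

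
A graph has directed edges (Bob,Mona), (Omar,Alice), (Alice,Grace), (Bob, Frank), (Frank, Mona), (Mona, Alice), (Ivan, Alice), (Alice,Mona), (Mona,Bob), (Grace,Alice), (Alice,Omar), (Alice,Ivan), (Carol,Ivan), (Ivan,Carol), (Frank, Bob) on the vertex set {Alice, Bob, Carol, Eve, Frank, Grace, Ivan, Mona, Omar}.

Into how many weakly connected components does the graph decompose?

2

From Alice: component {Alice, Bob, Carol, Frank, Grace, Ivan, Mona, Omar}.
From Eve: component {Eve}.
That's 2 components.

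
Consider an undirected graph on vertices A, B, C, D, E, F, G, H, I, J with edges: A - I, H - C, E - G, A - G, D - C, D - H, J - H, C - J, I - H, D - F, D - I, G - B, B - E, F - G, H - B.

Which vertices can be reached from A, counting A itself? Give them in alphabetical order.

Start at A.
Its neighbours: G, I.
Then their neighbours: B, D, E, F, H.
Then next layer: C, J.
Every vertex is now reached.

A, B, C, D, E, F, G, H, I, J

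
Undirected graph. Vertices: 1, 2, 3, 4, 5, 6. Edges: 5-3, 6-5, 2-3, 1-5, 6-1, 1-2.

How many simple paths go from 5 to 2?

5–1–2
5–3–2
5–6–1–2

3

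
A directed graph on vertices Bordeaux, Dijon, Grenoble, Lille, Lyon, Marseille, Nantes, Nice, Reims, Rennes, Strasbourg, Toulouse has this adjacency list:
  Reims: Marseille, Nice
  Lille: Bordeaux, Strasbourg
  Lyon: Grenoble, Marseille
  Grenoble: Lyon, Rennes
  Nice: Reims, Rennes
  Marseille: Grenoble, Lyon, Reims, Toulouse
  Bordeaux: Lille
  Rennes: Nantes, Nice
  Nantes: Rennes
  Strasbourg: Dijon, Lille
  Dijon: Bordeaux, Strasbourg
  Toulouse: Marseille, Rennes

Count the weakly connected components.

2

From Bordeaux: component {Bordeaux, Dijon, Lille, Strasbourg}.
From Grenoble: component {Grenoble, Lyon, Marseille, Nantes, Nice, Reims, Rennes, Toulouse}.
That's 2 components.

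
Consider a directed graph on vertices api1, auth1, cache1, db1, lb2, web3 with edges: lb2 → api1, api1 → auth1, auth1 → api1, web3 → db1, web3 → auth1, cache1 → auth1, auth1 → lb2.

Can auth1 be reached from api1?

Yes

Explore from api1.
Distance 1: reach auth1.
Found auth1.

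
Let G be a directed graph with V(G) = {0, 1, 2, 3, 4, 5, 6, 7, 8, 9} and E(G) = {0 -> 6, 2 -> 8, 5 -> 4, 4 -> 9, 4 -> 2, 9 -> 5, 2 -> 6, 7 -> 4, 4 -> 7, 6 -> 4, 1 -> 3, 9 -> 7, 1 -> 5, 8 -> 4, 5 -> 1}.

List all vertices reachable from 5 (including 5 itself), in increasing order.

Start at 5.
Its neighbours: 1, 4.
Then their neighbours: 2, 3, 7, 9.
Then next layer: 6, 8.
Nothing further is reachable.

1, 2, 3, 4, 5, 6, 7, 8, 9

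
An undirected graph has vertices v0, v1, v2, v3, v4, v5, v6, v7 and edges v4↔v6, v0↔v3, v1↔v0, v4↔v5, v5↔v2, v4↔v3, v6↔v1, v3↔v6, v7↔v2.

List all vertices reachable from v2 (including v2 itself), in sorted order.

v0, v1, v2, v3, v4, v5, v6, v7

Start at v2.
Its neighbours: v5, v7.
Then their neighbours: v4.
Then next layer: v3, v6.
Then next layer: v0, v1.
Every vertex is now reached.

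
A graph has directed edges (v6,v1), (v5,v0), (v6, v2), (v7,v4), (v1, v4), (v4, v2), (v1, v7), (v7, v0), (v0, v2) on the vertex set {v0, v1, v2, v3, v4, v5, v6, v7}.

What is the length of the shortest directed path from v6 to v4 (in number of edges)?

2

Distance 0: v6.
Distance 1: v1, v2.
Distance 2: v4, v7 — contains v4.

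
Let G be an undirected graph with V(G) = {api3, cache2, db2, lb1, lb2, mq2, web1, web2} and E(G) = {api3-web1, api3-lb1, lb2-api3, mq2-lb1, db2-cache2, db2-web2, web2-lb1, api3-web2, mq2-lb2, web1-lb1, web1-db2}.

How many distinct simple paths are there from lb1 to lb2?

lb1–api3–lb2
lb1–mq2–lb2
lb1–web1–api3–lb2
lb1–web1–db2–web2–api3–lb2
lb1–web2–api3–lb2
lb1–web2–db2–web1–api3–lb2

6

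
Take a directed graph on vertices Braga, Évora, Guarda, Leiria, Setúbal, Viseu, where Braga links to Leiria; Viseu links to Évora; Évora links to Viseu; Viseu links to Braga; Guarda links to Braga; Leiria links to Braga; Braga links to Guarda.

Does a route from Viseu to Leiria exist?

Yes

Explore from Viseu.
Distance 1: reach Braga, Évora.
Distance 2: reach Guarda, Leiria.
Found Leiria.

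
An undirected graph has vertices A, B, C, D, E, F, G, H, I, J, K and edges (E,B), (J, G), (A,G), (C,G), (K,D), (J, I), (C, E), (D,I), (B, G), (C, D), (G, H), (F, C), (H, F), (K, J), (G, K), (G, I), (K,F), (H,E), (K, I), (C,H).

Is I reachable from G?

Yes

Explore from G.
Distance 1: reach A, B, C, H, I, J, K.
Found I.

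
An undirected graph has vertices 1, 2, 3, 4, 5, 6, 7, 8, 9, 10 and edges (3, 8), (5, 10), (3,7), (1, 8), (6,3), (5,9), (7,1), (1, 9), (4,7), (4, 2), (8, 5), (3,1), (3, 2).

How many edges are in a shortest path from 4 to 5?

4

Distance 0: 4.
Distance 1: 2, 7.
Distance 2: 1, 3.
Distance 3: 6, 8, 9.
Distance 4: 5 — contains 5.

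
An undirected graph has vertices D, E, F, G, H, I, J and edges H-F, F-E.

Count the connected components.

5

From D: component {D}.
From E: component {E, F, H}.
From G: component {G}.
From I: component {I}.
From J: component {J}.
That's 5 components.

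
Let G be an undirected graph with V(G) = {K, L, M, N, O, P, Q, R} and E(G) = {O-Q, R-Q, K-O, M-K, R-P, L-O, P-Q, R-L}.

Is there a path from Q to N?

Explore from Q.
Distance 1: reach O, P, R.
Distance 2: reach K, L.
Distance 3: reach M.
The search is exhausted without reaching N; it lies in a different component.

No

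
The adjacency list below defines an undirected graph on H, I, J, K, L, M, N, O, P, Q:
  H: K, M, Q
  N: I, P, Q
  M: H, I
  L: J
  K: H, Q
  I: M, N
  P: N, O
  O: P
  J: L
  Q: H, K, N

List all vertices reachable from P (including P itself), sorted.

H, I, K, M, N, O, P, Q

Start at P.
Its neighbours: N, O.
Then their neighbours: I, Q.
Then next layer: H, K, M.
Nothing further is reachable.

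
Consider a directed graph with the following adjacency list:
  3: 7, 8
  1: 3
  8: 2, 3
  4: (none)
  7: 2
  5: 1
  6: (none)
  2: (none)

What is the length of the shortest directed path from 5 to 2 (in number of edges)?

4

Distance 0: 5.
Distance 1: 1.
Distance 2: 3.
Distance 3: 7, 8.
Distance 4: 2 — contains 2.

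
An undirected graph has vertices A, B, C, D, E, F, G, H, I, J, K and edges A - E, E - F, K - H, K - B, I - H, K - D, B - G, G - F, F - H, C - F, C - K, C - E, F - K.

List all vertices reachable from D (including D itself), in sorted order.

A, B, C, D, E, F, G, H, I, K

Start at D.
Its neighbours: K.
Then their neighbours: B, C, F, H.
Then next layer: E, G, I.
Then next layer: A.
Nothing further is reachable.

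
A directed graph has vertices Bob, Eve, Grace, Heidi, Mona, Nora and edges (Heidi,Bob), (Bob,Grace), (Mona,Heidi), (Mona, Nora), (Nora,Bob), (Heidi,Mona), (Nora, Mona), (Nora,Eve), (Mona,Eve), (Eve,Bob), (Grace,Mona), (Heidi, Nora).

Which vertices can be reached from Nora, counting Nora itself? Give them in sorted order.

Start at Nora.
Its neighbours: Bob, Eve, Mona.
Then their neighbours: Grace, Heidi.
Every vertex is now reached.

Bob, Eve, Grace, Heidi, Mona, Nora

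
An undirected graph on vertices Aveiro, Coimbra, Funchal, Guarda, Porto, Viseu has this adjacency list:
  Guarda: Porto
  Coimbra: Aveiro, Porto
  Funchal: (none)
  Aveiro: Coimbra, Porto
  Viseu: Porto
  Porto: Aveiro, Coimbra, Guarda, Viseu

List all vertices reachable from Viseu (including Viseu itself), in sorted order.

Start at Viseu.
Its neighbours: Porto.
Then their neighbours: Aveiro, Coimbra, Guarda.
Nothing further is reachable.

Aveiro, Coimbra, Guarda, Porto, Viseu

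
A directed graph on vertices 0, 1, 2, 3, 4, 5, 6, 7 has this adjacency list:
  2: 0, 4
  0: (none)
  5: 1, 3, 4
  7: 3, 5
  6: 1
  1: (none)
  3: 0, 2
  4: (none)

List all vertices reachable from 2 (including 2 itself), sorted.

0, 2, 4

Start at 2.
Its neighbours: 0, 4.
Nothing further is reachable.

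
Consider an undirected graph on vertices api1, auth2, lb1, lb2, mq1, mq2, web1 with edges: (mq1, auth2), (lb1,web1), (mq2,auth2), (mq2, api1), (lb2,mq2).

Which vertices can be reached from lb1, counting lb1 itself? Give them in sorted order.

lb1, web1

Start at lb1.
Its neighbours: web1.
Nothing further is reachable.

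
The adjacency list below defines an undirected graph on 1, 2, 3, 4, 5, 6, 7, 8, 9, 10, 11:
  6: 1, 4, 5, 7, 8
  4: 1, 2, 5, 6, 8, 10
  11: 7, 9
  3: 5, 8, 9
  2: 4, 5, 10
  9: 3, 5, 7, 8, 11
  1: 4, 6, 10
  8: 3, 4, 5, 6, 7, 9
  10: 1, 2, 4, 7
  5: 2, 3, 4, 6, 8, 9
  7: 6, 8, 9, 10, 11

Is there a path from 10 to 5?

Yes

Explore from 10.
Distance 1: reach 1, 2, 4, 7.
Distance 2: reach 5, 6, 8, 9, 11.
Found 5.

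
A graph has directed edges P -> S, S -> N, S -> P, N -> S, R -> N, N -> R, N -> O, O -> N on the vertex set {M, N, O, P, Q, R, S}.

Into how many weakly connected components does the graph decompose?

From M: component {M}.
From N: component {N, O, P, R, S}.
From Q: component {Q}.
That's 3 components.

3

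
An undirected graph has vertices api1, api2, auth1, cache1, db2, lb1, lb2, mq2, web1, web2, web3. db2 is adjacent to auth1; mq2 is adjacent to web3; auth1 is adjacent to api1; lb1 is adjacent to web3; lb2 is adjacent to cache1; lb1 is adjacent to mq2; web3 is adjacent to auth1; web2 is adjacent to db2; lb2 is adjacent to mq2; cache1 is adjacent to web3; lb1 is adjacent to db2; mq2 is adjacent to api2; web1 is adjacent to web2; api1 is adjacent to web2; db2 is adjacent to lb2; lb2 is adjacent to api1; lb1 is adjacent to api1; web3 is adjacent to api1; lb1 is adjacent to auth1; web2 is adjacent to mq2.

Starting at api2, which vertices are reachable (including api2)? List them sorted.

Start at api2.
Its neighbours: mq2.
Then their neighbours: lb1, lb2, web2, web3.
Then next layer: api1, auth1, cache1, db2, web1.
Every vertex is now reached.

api1, api2, auth1, cache1, db2, lb1, lb2, mq2, web1, web2, web3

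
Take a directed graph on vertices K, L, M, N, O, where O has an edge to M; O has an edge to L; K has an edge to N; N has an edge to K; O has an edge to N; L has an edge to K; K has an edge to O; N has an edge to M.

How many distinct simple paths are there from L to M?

3

L→K→N→M
L→K→O→M
L→K→O→N→M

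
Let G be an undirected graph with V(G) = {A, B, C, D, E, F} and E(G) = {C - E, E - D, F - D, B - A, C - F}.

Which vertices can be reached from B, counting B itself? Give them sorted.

A, B

Start at B.
Its neighbours: A.
Nothing further is reachable.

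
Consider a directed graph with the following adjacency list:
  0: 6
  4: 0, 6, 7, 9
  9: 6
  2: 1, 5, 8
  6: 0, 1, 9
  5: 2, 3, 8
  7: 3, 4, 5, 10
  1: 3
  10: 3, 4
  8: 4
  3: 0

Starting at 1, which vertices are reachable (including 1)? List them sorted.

0, 1, 3, 6, 9

Start at 1.
Its neighbours: 3.
Then their neighbours: 0.
Then next layer: 6.
Then next layer: 9.
Nothing further is reachable.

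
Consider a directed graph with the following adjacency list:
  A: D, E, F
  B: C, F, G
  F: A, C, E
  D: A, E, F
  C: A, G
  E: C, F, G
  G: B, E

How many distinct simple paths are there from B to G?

15

B→C→A→D→E→G
B→C→A→D→F→E→G
B→C→A→E→G
B→C→A→F→E→G
B→C→G
B→F→A→D→E→C→G
B→F→A→D→E→G
B→F→A→E→C→G
B→F→A→E→G
B→F→C→A→D→E→G
B→F→C→A→E→G
B→F→C→G
B→F→E→C→G
B→F→E→G
B→G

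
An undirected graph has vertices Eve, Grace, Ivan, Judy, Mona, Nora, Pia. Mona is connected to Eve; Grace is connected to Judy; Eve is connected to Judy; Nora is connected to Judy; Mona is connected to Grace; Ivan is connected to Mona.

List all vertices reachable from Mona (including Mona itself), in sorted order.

Start at Mona.
Its neighbours: Eve, Grace, Ivan.
Then their neighbours: Judy.
Then next layer: Nora.
Nothing further is reachable.

Eve, Grace, Ivan, Judy, Mona, Nora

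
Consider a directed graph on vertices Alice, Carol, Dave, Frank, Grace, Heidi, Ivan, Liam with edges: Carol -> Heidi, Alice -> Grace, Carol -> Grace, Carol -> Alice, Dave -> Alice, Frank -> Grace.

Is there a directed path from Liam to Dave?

Liam has no outgoing edges, so nothing is reachable from it.

No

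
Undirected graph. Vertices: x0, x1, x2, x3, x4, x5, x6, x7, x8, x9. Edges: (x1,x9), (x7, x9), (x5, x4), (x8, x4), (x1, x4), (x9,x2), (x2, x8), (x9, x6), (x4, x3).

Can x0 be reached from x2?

No

Explore from x2.
Distance 1: reach x8, x9.
Distance 2: reach x1, x4, x6, x7.
Distance 3: reach x3, x5.
The search is exhausted without reaching x0; it lies in a different component.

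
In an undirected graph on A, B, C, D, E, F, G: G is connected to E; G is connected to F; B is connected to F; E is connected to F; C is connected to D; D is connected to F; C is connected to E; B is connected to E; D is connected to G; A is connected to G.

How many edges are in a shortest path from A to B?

3

Distance 0: A.
Distance 1: G.
Distance 2: D, E, F.
Distance 3: B, C — contains B.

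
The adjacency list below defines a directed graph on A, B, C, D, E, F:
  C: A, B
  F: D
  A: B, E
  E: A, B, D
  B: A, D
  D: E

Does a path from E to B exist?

Yes

Explore from E.
Distance 1: reach A, B, D.
Found B.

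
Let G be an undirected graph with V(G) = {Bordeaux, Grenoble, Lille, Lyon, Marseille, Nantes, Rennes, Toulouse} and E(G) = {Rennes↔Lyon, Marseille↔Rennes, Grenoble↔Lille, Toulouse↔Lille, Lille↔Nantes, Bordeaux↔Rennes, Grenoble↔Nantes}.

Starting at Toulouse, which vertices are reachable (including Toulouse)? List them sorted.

Start at Toulouse.
Its neighbours: Lille.
Then their neighbours: Grenoble, Nantes.
Nothing further is reachable.

Grenoble, Lille, Nantes, Toulouse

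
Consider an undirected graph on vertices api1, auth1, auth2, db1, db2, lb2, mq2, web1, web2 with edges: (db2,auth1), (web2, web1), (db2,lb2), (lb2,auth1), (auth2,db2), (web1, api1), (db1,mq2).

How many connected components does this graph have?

3

From api1: component {api1, web1, web2}.
From auth1: component {auth1, auth2, db2, lb2}.
From db1: component {db1, mq2}.
That's 3 components.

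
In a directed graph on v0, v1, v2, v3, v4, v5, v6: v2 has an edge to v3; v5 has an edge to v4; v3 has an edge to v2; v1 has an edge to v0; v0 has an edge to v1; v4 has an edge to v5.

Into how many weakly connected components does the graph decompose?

From v0: component {v0, v1}.
From v2: component {v2, v3}.
From v4: component {v4, v5}.
From v6: component {v6}.
That's 4 components.

4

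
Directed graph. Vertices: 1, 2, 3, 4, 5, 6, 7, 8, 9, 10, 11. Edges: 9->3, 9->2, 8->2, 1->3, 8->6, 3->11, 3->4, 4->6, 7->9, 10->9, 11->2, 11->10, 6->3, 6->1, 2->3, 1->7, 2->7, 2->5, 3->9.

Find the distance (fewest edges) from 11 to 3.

Distance 0: 11.
Distance 1: 2, 10.
Distance 2: 3, 5, 7, 9 — contains 3.

2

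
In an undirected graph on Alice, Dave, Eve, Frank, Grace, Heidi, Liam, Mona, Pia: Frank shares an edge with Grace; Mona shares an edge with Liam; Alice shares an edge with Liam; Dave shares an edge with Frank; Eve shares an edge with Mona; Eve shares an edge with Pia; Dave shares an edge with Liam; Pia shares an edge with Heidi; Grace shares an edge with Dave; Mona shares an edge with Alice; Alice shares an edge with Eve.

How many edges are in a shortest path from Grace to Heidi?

6

Distance 0: Grace.
Distance 1: Dave, Frank.
Distance 2: Liam.
Distance 3: Alice, Mona.
Distance 4: Eve.
Distance 5: Pia.
Distance 6: Heidi — contains Heidi.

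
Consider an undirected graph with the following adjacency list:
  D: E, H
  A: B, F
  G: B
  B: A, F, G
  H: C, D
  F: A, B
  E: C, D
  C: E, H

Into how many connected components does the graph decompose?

2

From A: component {A, B, F, G}.
From C: component {C, D, E, H}.
That's 2 components.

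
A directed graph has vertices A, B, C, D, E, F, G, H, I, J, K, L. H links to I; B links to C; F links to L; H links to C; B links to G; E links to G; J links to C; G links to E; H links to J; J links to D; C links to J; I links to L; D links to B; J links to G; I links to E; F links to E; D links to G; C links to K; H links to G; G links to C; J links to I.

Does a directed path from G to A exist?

No

Explore from G.
Distance 1: reach C, E.
Distance 2: reach J, K.
Distance 3: reach D, I.
Distance 4: reach B, L.
The search from G is exhausted; no directed path reaches A.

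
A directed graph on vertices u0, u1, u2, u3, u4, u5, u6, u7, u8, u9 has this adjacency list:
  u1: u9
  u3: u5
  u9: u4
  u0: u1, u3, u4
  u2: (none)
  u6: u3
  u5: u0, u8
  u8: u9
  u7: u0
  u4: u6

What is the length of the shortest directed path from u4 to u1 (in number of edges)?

5

Distance 0: u4.
Distance 1: u6.
Distance 2: u3.
Distance 3: u5.
Distance 4: u0, u8.
Distance 5: u1, u9 — contains u1.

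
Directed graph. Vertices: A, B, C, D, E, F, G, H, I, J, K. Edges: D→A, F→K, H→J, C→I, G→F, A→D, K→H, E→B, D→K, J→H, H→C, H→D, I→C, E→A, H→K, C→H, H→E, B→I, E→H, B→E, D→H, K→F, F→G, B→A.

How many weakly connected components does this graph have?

From A: component {A, B, C, D, E, F, G, H, I, J, K}.
That's 1 component.

1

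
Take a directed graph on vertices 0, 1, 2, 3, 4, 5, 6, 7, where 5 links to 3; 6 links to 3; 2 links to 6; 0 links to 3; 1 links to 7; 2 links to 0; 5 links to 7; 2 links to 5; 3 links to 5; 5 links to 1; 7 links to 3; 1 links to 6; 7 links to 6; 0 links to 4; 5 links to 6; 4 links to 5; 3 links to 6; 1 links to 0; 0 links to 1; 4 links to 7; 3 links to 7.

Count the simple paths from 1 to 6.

1→0→3→5→6
1→0→3→5→7→6
1→0→3→6
1→0→3→7→6
1→0→4→5→3→6
1→0→4→5→3→7→6
1→0→4→5→6
1→0→4→5→7→3→6
... and 8 more.

16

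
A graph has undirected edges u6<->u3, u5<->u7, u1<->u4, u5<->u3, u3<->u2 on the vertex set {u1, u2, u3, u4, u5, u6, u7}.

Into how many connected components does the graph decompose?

2

From u1: component {u1, u4}.
From u2: component {u2, u3, u5, u6, u7}.
That's 2 components.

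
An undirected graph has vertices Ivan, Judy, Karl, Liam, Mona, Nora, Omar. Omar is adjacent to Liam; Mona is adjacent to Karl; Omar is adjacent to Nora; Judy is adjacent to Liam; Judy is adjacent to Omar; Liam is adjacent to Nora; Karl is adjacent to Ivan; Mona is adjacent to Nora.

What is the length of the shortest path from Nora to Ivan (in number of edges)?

3

Distance 0: Nora.
Distance 1: Liam, Mona, Omar.
Distance 2: Judy, Karl.
Distance 3: Ivan — contains Ivan.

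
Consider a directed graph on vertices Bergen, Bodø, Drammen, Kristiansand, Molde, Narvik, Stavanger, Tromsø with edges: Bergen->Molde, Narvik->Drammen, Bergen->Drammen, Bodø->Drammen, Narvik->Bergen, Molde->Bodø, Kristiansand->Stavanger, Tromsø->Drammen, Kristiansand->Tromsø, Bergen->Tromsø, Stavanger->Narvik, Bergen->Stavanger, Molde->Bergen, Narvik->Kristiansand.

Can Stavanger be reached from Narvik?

Explore from Narvik.
Distance 1: reach Bergen, Drammen, Kristiansand.
Distance 2: reach Molde, Stavanger, Tromsø.
Found Stavanger.

Yes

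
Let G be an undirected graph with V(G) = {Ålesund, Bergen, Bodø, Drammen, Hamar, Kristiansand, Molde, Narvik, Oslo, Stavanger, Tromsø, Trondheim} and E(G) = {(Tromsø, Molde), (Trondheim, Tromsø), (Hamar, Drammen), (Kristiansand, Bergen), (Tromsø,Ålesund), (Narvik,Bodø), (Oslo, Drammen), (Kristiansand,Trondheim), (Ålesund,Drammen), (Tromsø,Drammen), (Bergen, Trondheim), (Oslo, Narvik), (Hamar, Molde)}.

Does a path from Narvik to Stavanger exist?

Explore from Narvik.
Distance 1: reach Bodø, Oslo.
Distance 2: reach Drammen.
Distance 3: reach Ålesund, Hamar, Tromsø.
Distance 4: reach Molde, Trondheim.
Distance 5: reach Bergen, Kristiansand.
The search is exhausted without reaching Stavanger; it lies in a different component.

No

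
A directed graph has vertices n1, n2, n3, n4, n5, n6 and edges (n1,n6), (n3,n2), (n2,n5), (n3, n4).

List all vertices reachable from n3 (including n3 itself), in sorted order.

Start at n3.
Its neighbours: n2, n4.
Then their neighbours: n5.
Nothing further is reachable.

n2, n3, n4, n5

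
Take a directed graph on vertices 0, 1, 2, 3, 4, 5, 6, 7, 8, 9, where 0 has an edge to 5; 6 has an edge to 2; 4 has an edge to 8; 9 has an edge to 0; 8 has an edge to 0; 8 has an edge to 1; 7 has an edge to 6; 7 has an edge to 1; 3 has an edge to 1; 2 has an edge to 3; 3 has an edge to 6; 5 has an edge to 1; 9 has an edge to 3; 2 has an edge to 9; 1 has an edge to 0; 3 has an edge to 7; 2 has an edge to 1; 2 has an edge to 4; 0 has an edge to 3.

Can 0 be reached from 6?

Explore from 6.
Distance 1: reach 2.
Distance 2: reach 1, 3, 4, 9.
Distance 3: reach 0, 7, 8.
Found 0.

Yes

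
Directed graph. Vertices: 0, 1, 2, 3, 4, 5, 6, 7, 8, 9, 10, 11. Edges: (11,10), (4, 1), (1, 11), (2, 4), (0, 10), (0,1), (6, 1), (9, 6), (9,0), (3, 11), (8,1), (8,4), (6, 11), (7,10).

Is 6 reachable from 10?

10 has no outgoing edges, so nothing is reachable from it.

No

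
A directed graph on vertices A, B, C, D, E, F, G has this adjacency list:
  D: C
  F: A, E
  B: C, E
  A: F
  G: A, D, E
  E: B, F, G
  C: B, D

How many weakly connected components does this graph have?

From A: component {A, B, C, D, E, F, G}.
That's 1 component.

1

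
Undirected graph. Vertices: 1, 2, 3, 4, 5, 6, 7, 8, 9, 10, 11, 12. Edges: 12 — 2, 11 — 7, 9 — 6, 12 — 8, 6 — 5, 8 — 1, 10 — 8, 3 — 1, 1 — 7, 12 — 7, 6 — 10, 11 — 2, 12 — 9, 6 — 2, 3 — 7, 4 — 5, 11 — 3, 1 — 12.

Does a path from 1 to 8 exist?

Explore from 1.
Distance 1: reach 3, 7, 8, 12.
Found 8.

Yes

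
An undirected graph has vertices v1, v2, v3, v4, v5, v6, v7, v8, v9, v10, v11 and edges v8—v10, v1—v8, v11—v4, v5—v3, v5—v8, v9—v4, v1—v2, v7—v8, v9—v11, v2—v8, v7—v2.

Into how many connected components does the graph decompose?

From v1: component {v1, v2, v3, v5, v7, v8, v10}.
From v4: component {v4, v9, v11}.
From v6: component {v6}.
That's 3 components.

3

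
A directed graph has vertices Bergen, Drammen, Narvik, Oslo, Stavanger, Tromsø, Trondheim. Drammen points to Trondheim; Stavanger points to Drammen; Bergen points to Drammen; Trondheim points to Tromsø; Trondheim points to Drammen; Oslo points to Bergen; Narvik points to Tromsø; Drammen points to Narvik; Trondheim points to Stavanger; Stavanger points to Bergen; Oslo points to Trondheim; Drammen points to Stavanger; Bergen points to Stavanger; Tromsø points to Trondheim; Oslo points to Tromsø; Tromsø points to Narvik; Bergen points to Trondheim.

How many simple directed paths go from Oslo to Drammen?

10

Oslo→Bergen→Drammen
Oslo→Bergen→Stavanger→Drammen
Oslo→Bergen→Trondheim→Drammen
Oslo→Bergen→Trondheim→Stavanger→Drammen
Oslo→Tromsø→Trondheim→Drammen
Oslo→Tromsø→Trondheim→Stavanger→Bergen→Drammen
Oslo→Tromsø→Trondheim→Stavanger→Drammen
Oslo→Trondheim→Drammen
Oslo→Trondheim→Stavanger→Bergen→Drammen
Oslo→Trondheim→Stavanger→Drammen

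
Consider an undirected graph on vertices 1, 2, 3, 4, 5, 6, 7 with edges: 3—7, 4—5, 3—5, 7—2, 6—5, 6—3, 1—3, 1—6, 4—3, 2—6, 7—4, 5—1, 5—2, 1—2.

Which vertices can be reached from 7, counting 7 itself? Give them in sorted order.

1, 2, 3, 4, 5, 6, 7

Start at 7.
Its neighbours: 2, 3, 4.
Then their neighbours: 1, 5, 6.
Every vertex is now reached.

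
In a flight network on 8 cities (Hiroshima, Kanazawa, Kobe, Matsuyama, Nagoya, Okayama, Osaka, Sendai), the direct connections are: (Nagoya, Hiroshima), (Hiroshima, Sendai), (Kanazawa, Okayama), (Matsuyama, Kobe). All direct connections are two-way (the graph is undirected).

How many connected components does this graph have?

4

From Hiroshima: component {Hiroshima, Nagoya, Sendai}.
From Kanazawa: component {Kanazawa, Okayama}.
From Kobe: component {Kobe, Matsuyama}.
From Osaka: component {Osaka}.
That's 4 components.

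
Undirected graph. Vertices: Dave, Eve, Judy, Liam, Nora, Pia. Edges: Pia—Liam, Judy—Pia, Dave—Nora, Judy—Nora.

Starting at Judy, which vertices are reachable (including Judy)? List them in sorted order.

Start at Judy.
Its neighbours: Nora, Pia.
Then their neighbours: Dave, Liam.
Nothing further is reachable.

Dave, Judy, Liam, Nora, Pia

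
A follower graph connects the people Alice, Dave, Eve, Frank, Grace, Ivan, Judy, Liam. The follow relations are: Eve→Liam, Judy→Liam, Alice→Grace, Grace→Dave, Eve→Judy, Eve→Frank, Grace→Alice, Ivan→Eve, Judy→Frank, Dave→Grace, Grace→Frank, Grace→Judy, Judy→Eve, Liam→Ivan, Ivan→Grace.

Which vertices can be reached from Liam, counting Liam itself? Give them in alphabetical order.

Start at Liam.
Its neighbours: Ivan.
Then their neighbours: Eve, Grace.
Then next layer: Alice, Dave, Frank, Judy.
Every vertex is now reached.

Alice, Dave, Eve, Frank, Grace, Ivan, Judy, Liam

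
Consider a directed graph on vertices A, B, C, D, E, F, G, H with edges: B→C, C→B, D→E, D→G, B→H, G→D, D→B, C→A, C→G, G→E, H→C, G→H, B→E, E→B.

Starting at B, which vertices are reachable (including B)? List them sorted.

Start at B.
Its neighbours: C, E, H.
Then their neighbours: A, G.
Then next layer: D.
Nothing further is reachable.

A, B, C, D, E, G, H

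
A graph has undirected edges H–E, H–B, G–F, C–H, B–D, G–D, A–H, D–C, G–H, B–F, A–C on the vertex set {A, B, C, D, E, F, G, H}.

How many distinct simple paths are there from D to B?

D–B
D–C–A–H–B
D–C–A–H–G–F–B
D–C–H–B
D–C–H–G–F–B
D–G–F–B
D–G–H–B

7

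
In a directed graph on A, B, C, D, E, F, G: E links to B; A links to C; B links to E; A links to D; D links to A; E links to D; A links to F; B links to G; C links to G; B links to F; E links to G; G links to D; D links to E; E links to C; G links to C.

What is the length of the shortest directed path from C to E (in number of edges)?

Distance 0: C.
Distance 1: G.
Distance 2: D.
Distance 3: A, E — contains E.

3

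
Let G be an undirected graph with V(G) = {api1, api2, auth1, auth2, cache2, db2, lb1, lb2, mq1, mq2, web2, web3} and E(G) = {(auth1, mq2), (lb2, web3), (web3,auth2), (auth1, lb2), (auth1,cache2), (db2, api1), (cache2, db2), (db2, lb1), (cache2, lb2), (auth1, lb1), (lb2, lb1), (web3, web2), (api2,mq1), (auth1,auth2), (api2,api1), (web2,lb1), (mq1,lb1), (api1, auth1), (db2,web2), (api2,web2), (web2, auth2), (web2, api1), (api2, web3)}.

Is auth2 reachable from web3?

Yes

Explore from web3.
Distance 1: reach api2, auth2, lb2, web2.
Found auth2.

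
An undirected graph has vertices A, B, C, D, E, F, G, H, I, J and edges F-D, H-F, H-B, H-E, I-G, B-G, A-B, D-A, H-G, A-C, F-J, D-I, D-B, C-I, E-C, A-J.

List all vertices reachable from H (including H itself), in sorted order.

A, B, C, D, E, F, G, H, I, J

Start at H.
Its neighbours: B, E, F, G.
Then their neighbours: A, C, D, I, J.
Every vertex is now reached.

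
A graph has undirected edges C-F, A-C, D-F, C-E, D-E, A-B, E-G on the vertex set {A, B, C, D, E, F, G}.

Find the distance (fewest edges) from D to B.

Distance 0: D.
Distance 1: E, F.
Distance 2: C, G.
Distance 3: A.
Distance 4: B — contains B.

4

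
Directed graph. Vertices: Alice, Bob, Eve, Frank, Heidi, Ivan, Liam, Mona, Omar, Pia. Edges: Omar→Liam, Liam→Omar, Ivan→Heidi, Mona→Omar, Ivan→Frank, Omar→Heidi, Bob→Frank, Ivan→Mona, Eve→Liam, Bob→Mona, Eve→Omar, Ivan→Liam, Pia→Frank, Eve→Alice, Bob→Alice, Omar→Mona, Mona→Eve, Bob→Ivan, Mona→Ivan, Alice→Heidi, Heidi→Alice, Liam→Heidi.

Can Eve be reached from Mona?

Yes

Explore from Mona.
Distance 1: reach Eve, Ivan, Omar.
Found Eve.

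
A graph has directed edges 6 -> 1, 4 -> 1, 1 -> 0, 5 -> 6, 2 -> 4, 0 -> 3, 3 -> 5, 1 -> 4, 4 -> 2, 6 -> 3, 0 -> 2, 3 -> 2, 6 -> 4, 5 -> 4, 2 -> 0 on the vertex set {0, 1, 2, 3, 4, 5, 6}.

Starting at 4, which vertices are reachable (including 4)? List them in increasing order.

Start at 4.
Its neighbours: 1, 2.
Then their neighbours: 0.
Then next layer: 3.
Then next layer: 5.
Then next layer: 6.
Every vertex is now reached.

0, 1, 2, 3, 4, 5, 6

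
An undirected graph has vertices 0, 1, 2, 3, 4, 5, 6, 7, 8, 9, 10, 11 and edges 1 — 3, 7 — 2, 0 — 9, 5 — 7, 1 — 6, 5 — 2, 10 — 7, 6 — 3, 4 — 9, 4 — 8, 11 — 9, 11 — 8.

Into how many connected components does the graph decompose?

From 0: component {0, 4, 8, 9, 11}.
From 1: component {1, 3, 6}.
From 2: component {2, 5, 7, 10}.
That's 3 components.

3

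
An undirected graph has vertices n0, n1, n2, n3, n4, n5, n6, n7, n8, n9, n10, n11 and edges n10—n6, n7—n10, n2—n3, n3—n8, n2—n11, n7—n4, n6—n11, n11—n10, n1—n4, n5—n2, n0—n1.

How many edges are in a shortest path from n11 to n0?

Distance 0: n11.
Distance 1: n2, n6, n10.
Distance 2: n3, n5, n7.
Distance 3: n4, n8.
Distance 4: n1.
Distance 5: n0 — contains n0.

5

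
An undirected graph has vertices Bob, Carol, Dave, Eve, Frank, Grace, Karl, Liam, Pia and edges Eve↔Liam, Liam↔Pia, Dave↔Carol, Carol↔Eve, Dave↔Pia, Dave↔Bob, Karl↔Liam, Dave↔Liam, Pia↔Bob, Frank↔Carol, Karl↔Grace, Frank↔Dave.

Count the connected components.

From Bob: component {Bob, Carol, Dave, Eve, Frank, Grace, Karl, Liam, Pia}.
That's 1 component.

1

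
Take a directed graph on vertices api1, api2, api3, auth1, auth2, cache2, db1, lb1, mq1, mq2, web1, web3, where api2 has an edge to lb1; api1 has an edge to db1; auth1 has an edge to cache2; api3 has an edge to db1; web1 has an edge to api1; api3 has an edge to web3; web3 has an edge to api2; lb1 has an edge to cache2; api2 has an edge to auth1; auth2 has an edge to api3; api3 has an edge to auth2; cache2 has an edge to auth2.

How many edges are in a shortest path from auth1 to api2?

5

Distance 0: auth1.
Distance 1: cache2.
Distance 2: auth2.
Distance 3: api3.
Distance 4: db1, web3.
Distance 5: api2 — contains api2.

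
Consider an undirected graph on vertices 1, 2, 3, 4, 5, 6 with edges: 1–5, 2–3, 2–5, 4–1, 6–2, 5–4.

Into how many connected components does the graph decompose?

1

From 1: component {1, 2, 3, 4, 5, 6}.
That's 1 component.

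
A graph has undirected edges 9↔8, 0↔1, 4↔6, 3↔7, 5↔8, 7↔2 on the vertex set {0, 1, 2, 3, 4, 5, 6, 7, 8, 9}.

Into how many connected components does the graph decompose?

From 0: component {0, 1}.
From 2: component {2, 3, 7}.
From 4: component {4, 6}.
From 5: component {5, 8, 9}.
That's 4 components.

4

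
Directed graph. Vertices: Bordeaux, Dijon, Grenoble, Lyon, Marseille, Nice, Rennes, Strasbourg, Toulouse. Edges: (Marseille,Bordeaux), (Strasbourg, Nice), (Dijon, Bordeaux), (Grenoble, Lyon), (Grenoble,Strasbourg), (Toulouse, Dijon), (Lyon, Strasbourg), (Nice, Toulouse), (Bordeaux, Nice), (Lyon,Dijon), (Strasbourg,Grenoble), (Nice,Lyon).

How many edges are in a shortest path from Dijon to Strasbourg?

Distance 0: Dijon.
Distance 1: Bordeaux.
Distance 2: Nice.
Distance 3: Lyon, Toulouse.
Distance 4: Strasbourg — contains Strasbourg.

4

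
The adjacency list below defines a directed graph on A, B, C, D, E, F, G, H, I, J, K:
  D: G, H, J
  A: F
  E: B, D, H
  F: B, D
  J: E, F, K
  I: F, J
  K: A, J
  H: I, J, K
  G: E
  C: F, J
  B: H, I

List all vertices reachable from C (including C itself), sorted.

A, B, C, D, E, F, G, H, I, J, K

Start at C.
Its neighbours: F, J.
Then their neighbours: B, D, E, K.
Then next layer: A, G, H, I.
Every vertex is now reached.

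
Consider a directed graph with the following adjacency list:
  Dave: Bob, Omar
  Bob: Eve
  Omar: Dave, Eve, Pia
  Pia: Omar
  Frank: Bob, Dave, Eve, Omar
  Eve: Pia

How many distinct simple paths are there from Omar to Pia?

3

Omar→Dave→Bob→Eve→Pia
Omar→Eve→Pia
Omar→Pia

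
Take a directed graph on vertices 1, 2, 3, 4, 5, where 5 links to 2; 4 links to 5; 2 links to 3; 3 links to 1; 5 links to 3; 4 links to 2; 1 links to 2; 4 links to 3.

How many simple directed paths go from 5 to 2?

2

5→2
5→3→1→2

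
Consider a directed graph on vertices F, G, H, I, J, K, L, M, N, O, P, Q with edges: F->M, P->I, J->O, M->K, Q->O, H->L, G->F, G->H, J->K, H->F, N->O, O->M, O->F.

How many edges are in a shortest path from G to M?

Distance 0: G.
Distance 1: F, H.
Distance 2: L, M — contains M.

2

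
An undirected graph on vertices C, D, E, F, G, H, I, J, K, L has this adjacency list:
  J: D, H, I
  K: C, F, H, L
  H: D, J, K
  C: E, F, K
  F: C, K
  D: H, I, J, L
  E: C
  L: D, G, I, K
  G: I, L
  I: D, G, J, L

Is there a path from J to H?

Yes

Explore from J.
Distance 1: reach D, H, I.
Found H.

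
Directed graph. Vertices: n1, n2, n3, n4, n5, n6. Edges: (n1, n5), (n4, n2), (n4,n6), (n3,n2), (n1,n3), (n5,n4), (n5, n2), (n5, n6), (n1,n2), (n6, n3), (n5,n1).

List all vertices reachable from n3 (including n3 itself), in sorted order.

Start at n3.
Its neighbours: n2.
Nothing further is reachable.

n2, n3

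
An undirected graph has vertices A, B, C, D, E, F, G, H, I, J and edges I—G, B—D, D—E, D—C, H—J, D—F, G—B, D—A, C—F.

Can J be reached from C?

No

Explore from C.
Distance 1: reach D, F.
Distance 2: reach A, B, E.
Distance 3: reach G.
Distance 4: reach I.
The search is exhausted without reaching J; it lies in a different component.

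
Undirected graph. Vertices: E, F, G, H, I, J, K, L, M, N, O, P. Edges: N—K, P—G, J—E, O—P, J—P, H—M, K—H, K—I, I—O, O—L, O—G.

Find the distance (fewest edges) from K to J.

4

Distance 0: K.
Distance 1: H, I, N.
Distance 2: M, O.
Distance 3: G, L, P.
Distance 4: J — contains J.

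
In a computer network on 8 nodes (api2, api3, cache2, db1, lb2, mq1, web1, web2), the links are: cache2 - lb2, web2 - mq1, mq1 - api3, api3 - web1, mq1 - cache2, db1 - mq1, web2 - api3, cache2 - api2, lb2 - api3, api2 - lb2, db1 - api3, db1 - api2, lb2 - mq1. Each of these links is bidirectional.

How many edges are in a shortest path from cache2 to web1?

3

Distance 0: cache2.
Distance 1: api2, lb2, mq1.
Distance 2: api3, db1, web2.
Distance 3: web1 — contains web1.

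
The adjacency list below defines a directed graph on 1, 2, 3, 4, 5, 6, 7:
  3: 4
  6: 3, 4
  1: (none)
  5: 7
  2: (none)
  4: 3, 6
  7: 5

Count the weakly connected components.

From 1: component {1}.
From 2: component {2}.
From 3: component {3, 4, 6}.
From 5: component {5, 7}.
That's 4 components.

4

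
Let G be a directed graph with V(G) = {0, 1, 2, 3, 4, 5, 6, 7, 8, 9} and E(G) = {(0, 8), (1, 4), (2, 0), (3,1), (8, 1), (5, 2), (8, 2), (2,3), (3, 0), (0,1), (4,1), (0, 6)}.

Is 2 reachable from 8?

Yes

Explore from 8.
Distance 1: reach 1, 2.
Found 2.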